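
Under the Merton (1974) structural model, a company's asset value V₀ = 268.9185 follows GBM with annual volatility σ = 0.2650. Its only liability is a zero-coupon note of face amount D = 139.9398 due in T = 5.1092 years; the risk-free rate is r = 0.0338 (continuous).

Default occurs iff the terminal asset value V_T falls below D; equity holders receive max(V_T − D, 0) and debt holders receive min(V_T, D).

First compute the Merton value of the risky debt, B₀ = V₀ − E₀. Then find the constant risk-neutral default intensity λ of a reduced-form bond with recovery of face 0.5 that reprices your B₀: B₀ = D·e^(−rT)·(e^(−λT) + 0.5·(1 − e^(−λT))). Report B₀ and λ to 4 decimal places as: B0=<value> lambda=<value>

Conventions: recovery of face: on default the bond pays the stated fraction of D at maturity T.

Work the structural quantities from V₀ = 268.9185 against face 139.9398:
d₁ = [ln(V₀/D) + (r + σ²/2)T] / (σ√T)
   = [ln(268.9185/139.9398) + (0.0338 + 0.5·0.2650²)·5.1092] / (0.2650·√5.1092)
   = [0.653196 + 0.352088] / 0.598994 = 1.678287
d₂ = d₁ − σ√T = 1.678287 − 0.598994 = 1.079294
N(d₁) = 0.953355,  N(d₂) = 0.859772,  e^(−rT) = 0.841398
E₀ = V₀·N(d₁) − D·e^(−rT)·N(d₂)
   = 268.9185·0.953355 − 139.9398·0.841398·0.859772 = 155.140848
B₀ = V₀ − E₀ = 268.9185 − 155.140848 = 113.777652
e^(−λT) = (B₀·e^(rT)/D − 0.5)/(1 − 0.5) = (113.7777·1.188499/139.9398 − 0.5)/0.5 = 0.93261181
λ = −ln(0.93261181)/5.1092 = 0.013655

B0=113.7777 lambda=0.0137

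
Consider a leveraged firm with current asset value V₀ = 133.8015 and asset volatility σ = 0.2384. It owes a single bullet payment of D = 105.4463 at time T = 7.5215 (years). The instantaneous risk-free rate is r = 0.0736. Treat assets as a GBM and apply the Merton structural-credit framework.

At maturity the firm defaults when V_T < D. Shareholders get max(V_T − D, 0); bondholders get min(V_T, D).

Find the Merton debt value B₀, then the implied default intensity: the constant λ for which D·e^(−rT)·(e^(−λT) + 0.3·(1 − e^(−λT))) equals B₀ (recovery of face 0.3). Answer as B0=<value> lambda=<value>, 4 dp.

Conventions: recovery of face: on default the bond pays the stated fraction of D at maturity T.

Work the structural quantities from V₀ = 133.8015 against face 105.4463:
d₁ = [ln(V₀/D) + (r + σ²/2)T] / (σ√T)
   = [ln(133.8015/105.4463) + (0.0736 + 0.5·0.2384²)·7.5215] / (0.2384·√7.5215)
   = [0.238156 + 0.767323] / 0.653820 = 1.537851
d₂ = d₁ − σ√T = 1.537851 − 0.653820 = 0.884031
N(d₁) = 0.937957,  N(d₂) = 0.811660,  e^(−rT) = 0.574887
E₀ = V₀·N(d₁) − D·e^(−rT)·N(d₂)
   = 133.8015·0.937957 − 105.4463·0.574887·0.811660 = 76.297547
B₀ = V₀ − E₀ = 133.8015 − 76.297547 = 57.503953
e^(−λT) = (B₀·e^(rT)/D − 0.3)/(1 − 0.3) = (57.5040·1.739473/105.4463 − 0.3)/0.7 = 0.92657571
λ = −ln(0.92657571)/7.5215 = 0.010139

B0=57.5040 lambda=0.0101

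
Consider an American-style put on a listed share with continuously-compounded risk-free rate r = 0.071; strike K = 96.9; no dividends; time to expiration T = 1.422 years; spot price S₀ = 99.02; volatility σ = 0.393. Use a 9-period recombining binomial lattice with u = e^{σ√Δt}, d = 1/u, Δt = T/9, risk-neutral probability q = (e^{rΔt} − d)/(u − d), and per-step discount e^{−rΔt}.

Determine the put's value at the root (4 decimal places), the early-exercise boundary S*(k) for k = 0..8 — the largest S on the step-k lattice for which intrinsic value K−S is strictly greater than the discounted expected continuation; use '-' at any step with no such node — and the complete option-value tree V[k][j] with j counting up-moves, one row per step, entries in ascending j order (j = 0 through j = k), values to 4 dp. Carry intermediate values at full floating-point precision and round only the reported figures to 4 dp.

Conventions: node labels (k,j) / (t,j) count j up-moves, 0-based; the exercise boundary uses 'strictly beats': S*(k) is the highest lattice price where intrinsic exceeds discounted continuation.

Δt=0.15800, u=1.16908, d=0.85538, q=0.49699, disc=e^(-rΔt)=0.98884
k=9 terminal: V=max(K-S,0) → 72.6263 63.7242 51.5573 34.9283 12.2007 0.0000 0.0000 0.0000 0.0000 0.0000
k=8: j=0 S=28.3778 intr=68.5222 cont=67.4413 V=68.5222[EX]; j=1 S=38.7851 intr=58.1149 cont=57.0340 V=58.1149[EX]; j=2 S=53.0091 intr=43.8909 cont=42.8099 V=43.8909[EX]; j=3 S=72.4497 intr=24.4503 cont=23.3693 V=24.4503[EX]; j=4 S=99.0200 intr=0.0000 cont=6.0686 V=6.0686[hold]; j=5 S=135.3347 intr=0.0000 cont=0.0000 V=0.0000[hold]; j=6 S=184.9674 intr=0.0000 cont=0.0000 V=0.0000[hold]; j=7 S=252.8024 intr=0.0000 cont=0.0000 V=0.0000[hold]; j=8 S=345.5154 intr=0.0000 cont=0.0000 V=0.0000[hold]  S*(8)=72.4497
k=7: j=0 S=33.1758 intr=63.7242 cont=62.6432 V=63.7242[EX]; j=1 S=45.3427 intr=51.5573 cont=50.4763 V=51.5573[EX]; j=2 S=61.9717 intr=34.9283 cont=33.8473 V=34.9283[EX]; j=3 S=84.6993 intr=12.2007 cont=15.1440 V=15.1440[hold]; j=4 S=115.7620 intr=0.0000 cont=3.0186 V=3.0186[hold]; j=5 S=158.2166 intr=0.0000 cont=0.0000 V=0.0000[hold]; j=6 S=216.2411 intr=0.0000 cont=0.0000 V=0.0000[hold]; j=7 S=295.5455 intr=0.0000 cont=0.0000 V=0.0000[hold]  S*(7)=61.9717
k=6: j=0 S=38.7851 intr=58.1149 cont=57.0340 V=58.1149[EX]; j=1 S=53.0091 intr=43.8909 cont=42.8099 V=43.8909[EX]; j=2 S=72.4497 intr=24.4503 cont=24.8158 V=24.8158[hold]; j=3 S=99.0200 intr=0.0000 cont=9.0161 V=9.0161[hold]; j=4 S=135.3347 intr=0.0000 cont=1.5014 V=1.5014[hold]; j=5 S=184.9674 intr=0.0000 cont=0.0000 V=0.0000[hold]; j=6 S=252.8024 intr=0.0000 cont=0.0000 V=0.0000[hold]  S*(6)=53.0091
k=5: j=0 S=45.3427 intr=51.5573 cont=50.4763 V=51.5573[EX]; j=1 S=61.9717 intr=34.9283 cont=34.0269 V=34.9283[EX]; j=2 S=84.6993 intr=12.2007 cont=16.7743 V=16.7743[hold]; j=3 S=115.7620 intr=0.0000 cont=5.2225 V=5.2225[hold]; j=4 S=158.2166 intr=0.0000 cont=0.7468 V=0.7468[hold]; j=5 S=216.2411 intr=0.0000 cont=0.0000 V=0.0000[hold]  S*(5)=61.9717
k=4: j=0 S=53.0091 intr=43.8909 cont=42.8099 V=43.8909[EX]; j=1 S=72.4497 intr=24.4503 cont=25.6170 V=25.6170[hold]; j=2 S=99.0200 intr=0.0000 cont=10.9101 V=10.9101[hold]; j=3 S=135.3347 intr=0.0000 cont=2.9647 V=2.9647[hold]; j=4 S=184.9674 intr=0.0000 cont=0.3715 V=0.3715[hold]  S*(4)=53.0091
k=3: j=0 S=61.9717 intr=34.9283 cont=34.4207 V=34.9283[EX]; j=1 S=84.6993 intr=12.2007 cont=18.1036 V=18.1036[hold]; j=2 S=115.7620 intr=0.0000 cont=6.8837 V=6.8837[hold]; j=3 S=158.2166 intr=0.0000 cont=1.6572 V=1.6572[hold]  S*(3)=61.9717
k=2: j=0 S=72.4497 intr=24.4503 cont=26.2703 V=26.2703[hold]; j=1 S=99.0200 intr=0.0000 cont=12.3877 V=12.3877[hold]; j=2 S=135.3347 intr=0.0000 cont=4.2384 V=4.2384[hold]  S*(2)=-
k=1: j=0 S=84.6993 intr=12.2007 cont=19.1547 V=19.1547[hold]; j=1 S=115.7620 intr=0.0000 cont=8.2446 V=8.2446[hold]  S*(1)=-
k=0: j=0 S=99.0200 intr=0.0000 cont=13.5793 V=13.5793[hold]  S*(0)=-

price = 13.5793
boundary = - - - 61.9717 53.0091 61.9717 53.0091 61.9717 72.4497
tree:
13.5793
19.1547 8.2446
26.2703 12.3877 4.2384
34.9283 18.1036 6.8837 1.6572
43.8909 25.6170 10.9101 2.9647 0.3715
51.5573 34.9283 16.7743 5.2225 0.7468 0.0000
58.1149 43.8909 24.8158 9.0161 1.5014 0.0000 0.0000
63.7242 51.5573 34.9283 15.1440 3.0186 0.0000 0.0000 0.0000
68.5222 58.1149 43.8909 24.4503 6.0686 0.0000 0.0000 0.0000 0.0000
72.6263 63.7242 51.5573 34.9283 12.2007 0.0000 0.0000 0.0000 0.0000 0.0000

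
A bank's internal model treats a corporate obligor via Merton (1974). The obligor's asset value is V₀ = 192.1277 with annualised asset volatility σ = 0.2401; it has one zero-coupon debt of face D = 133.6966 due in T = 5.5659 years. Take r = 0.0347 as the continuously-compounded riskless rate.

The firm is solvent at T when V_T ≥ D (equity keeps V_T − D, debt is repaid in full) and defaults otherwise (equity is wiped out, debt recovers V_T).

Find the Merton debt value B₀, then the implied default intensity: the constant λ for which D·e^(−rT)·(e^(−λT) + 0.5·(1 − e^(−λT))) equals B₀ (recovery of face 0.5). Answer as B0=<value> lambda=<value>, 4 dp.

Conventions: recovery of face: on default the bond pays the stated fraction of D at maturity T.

B0=103.2742 lambda=0.0242

Work the structural quantities from V₀ = 192.1277 against face 133.6966:
d₁ = [ln(V₀/D) + (r + σ²/2)T] / (σ√T)
   = [ln(192.1277/133.6966) + (0.0347 + 0.5·0.2401²)·5.5659] / (0.2401·√5.5659)
   = [0.362587 + 0.353568] / 0.566448 = 1.264292
d₂ = d₁ − σ√T = 1.264292 − 0.566448 = 0.697844
N(d₁) = 0.896937,  N(d₂) = 0.757363,  e^(−rT) = 0.824369
E₀ = V₀·N(d₁) − D·e^(−rT)·N(d₂)
   = 192.1277·0.896937 − 133.6966·0.824369·0.757363 = 88.853509
B₀ = V₀ − E₀ = 192.1277 − 88.853509 = 103.274191
e^(−λT) = (B₀·e^(rT)/D − 0.5)/(1 − 0.5) = (103.2742·1.213049/133.6966 − 0.5)/0.5 = 0.87404359
λ = −ln(0.87404359)/5.5659 = 0.024187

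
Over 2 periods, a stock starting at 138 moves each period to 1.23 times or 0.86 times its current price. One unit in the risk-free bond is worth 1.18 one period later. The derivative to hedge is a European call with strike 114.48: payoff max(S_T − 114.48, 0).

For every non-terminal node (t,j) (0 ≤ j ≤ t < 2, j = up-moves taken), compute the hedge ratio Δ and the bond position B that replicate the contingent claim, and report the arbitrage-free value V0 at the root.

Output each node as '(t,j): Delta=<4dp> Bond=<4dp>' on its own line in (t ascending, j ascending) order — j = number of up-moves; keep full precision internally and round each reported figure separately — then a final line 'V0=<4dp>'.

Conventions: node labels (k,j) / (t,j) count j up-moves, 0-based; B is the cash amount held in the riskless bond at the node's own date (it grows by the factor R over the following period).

Risk-neutral probability p* = (R−d)/(u−d) = (1.18−0.86)/(1.23−0.86) = 0.8649.
Payoffs at expiry: V(2,0)=0.0000, V(2,1)=31.4964, V(2,2)=94.3002
  t=1,j=0: stock 118.6800 → up 145.9764 (V=31.4964), down 102.0648 (V=0.0000). Price 23.0849; hedge Δ=0.7173, bond B=-62.0405.
  t=1,j=1: stock 169.7400 → up 208.7802 (V=94.3002), down 145.9764 (V=31.4964). Price 72.7231; hedge Δ=1.0000, bond B=-97.0169.
  t=0,j=0: stock 138.0000 → up 169.7400 (V=72.7231), down 118.6800 (V=23.0849). Price 55.9451; hedge Δ=0.9722, bond B=-78.2122.
Sanity check at the root: Δ(0,0)·S0 + B(0,0) reproduces V0 = 55.9451.

(0,0): Delta=0.9722 Bond=-78.2122
(1,0): Delta=0.7173 Bond=-62.0405
(1,1): Delta=1.0000 Bond=-97.0169
V0=55.9451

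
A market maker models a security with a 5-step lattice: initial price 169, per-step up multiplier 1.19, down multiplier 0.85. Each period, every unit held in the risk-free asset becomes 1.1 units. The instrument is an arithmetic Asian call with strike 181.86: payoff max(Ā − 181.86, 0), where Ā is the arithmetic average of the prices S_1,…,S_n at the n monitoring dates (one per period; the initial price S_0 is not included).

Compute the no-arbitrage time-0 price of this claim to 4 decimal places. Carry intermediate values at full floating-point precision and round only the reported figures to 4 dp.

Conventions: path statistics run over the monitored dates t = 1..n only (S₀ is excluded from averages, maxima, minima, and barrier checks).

No-arbitrage gives p* = (R−d)/(u−d) = 0.7353: enumerate every path, weight its payoff by its p*-probability, and discount by R^5.
Enumerate all 2^5 = 32 price paths (U = up ×1.19, D = down ×0.85); each path with k up-moves has probability p*^k·(1−p*)^(5−k).
DDDDD: Ā=106.5490, payoff=0.0000, prob=0.001300
UDDDD: Ā=149.1686, payoff=0.0000, prob=0.003610
DUDDD: Ā=137.6766, payoff=0.0000, prob=0.003610
UUDDD: Ā=192.7472, payoff=10.8872, prob=0.010028
DDUDD: Ā=127.9084, payoff=0.0000, prob=0.003610
UDUDD: Ā=179.0717, payoff=0.0000, prob=0.010028
DUUDD: Ā=167.5797, payoff=0.0000, prob=0.010028
UUUDD: Ā=234.6116, payoff=52.7516, prob=0.027855
DDDUD: Ā=119.6054, payoff=0.0000, prob=0.003610
UDDUD: Ā=167.4476, payoff=0.0000, prob=0.010028
DUDUD: Ā=155.9556, payoff=0.0000, prob=0.010028
UUDUD: Ā=218.3378, payoff=36.4778, prob=0.027855
DDUUD: Ā=146.1874, payoff=0.0000, prob=0.010028
UDUUD: Ā=204.6623, payoff=22.8023, prob=0.027855
DUUUD: Ā=193.1703, payoff=11.3103, prob=0.027855
UUUUD: Ā=270.4384, payoff=88.5784, prob=0.077376
DDDDU: Ā=112.5479, payoff=0.0000, prob=0.003610
UDDDU: Ā=157.5670, payoff=0.0000, prob=0.010028
DUDDU: Ā=146.0750, payoff=0.0000, prob=0.010028
UUDDU: Ā=204.5050, payoff=22.6450, prob=0.027855
DDUDU: Ā=136.3068, payoff=0.0000, prob=0.010028
UDUDU: Ā=190.8295, payoff=8.9695, prob=0.027855
DUUDU: Ā=179.3375, payoff=0.0000, prob=0.027855
UUUDU: Ā=251.0726, payoff=69.2126, prob=0.077376
DDDUU: Ā=128.0039, payoff=0.0000, prob=0.010028
UDDUU: Ā=179.2054, payoff=0.0000, prob=0.027855
DUDUU: Ā=167.7134, payoff=0.0000, prob=0.027855
UUDUU: Ā=234.7987, payoff=52.9387, prob=0.077376
DDUUU: Ā=157.9452, payoff=0.0000, prob=0.027855
UDUUU: Ā=221.1233, payoff=39.2633, prob=0.077376
DUUUU: Ā=209.6313, payoff=27.7713, prob=0.077376
UUUUU: Ā=293.4838, payoff=111.6238, prob=0.214934
Price = Σ prob·payoff / R^5 = 49.909697 / 1.610510 = 30.9900

price = 30.9900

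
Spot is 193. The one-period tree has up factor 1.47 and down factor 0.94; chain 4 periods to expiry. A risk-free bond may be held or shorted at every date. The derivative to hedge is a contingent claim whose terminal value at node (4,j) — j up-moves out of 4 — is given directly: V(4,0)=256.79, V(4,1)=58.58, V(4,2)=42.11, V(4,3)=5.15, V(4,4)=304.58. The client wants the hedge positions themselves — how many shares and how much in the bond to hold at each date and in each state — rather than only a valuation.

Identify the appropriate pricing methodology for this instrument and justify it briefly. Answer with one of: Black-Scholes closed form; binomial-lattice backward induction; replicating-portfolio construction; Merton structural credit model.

Key observation: the mandate to exhibit the hedge at every date and state singles out the replicating-portfolio construction on the 4-period tree with factors 1.47 and 0.94 from 193.

framework: replicating-portfolio construction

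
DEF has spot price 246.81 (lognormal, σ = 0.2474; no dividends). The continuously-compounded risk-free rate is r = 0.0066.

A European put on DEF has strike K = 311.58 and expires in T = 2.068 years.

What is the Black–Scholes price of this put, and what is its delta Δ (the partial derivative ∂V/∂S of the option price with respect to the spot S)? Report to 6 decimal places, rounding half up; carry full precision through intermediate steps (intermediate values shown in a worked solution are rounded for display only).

σ√T = 0.2474·√2.068 = 0.355775
d₁ = (ln(S/K) + (r+σ²/2)T) / (σ√T) = (ln(246.81/311.58) + (0.0066+0.2474²/2)·2.068) / 0.355775 = (-0.233037 + 0.076937) / 0.355775 = -0.438763
d₂ = d₁ − σ√T = -0.438763 − 0.355775 = -0.794538
e^{−rT} = 0.986444
N(−d₁) = 0.669583,  N(−d₂) = 0.786559
Put price V = K·e^{−rT}·N(−d₂) − S·N(−d₁) = 241.753701 − 165.259867 = 76.493834
Δ = −N(−d₁) = -0.669583

price = 76.493834
Δ = -0.669583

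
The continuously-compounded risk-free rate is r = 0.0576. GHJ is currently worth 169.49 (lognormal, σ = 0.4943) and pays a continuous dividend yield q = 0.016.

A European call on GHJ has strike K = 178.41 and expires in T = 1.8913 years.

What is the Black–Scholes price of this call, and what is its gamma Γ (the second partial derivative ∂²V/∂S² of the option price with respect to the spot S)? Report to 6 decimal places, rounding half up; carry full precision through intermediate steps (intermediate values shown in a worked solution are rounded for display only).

σ√T = 0.4943·√1.8913 = 0.679784
d₁ = (ln(S/K) + (r−q+σ²/2)T) / (σ√T) = (ln(169.49/178.41) + (0.0576−0.016+0.4943²/2)·1.8913) / 0.679784 = (-0.051290 + 0.309731) / 0.679784 = 0.380181
d₂ = d₁ − σ√T = 0.380181 − 0.679784 = -0.299603
e^{−rT} = 0.896785
e^{−qT} = 0.970192
N(d₁) = 0.648094,  N(d₂) = 0.382240
Call price V = S·e^{−qT}·N(d₁) − K·e^{−rT}·N(d₂) = 106.571296 − 61.156660 = 45.414636
φ(d₁) = (1/√(2π))·e^{−d₁²/2} = 0.371128
Γ = e^{−qT}·φ(d₁) / (S·σ·√T) = 0.003125

price = 45.414636
Γ = 0.003125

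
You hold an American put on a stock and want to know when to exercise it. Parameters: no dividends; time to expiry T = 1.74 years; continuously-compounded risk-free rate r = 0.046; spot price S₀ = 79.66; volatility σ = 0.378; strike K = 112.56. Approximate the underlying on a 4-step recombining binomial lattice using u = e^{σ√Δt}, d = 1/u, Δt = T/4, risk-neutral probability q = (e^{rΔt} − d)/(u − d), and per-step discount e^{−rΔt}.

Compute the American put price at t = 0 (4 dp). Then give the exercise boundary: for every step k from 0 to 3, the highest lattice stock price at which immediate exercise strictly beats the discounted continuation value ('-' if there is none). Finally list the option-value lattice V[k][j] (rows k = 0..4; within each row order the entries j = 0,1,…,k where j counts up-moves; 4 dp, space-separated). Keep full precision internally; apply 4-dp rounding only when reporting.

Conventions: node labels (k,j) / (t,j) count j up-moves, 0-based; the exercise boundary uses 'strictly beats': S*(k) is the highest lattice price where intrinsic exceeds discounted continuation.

params: Δt=0.43500 u=1.28314 d=0.77934 q=0.47811 e^(-rΔt)=0.98019
t_4 payoffs: 83.1735 64.1769 32.9000 0.0000 0.0000
t_3: node(3,0) S=37.7069 payoff=74.8531 vs cont=72.6232 → 74.8531 [stop]  node(3,1) S=62.0822 payoff=50.4778 vs cont=48.2479 → 50.4778 [stop]  node(3,2) S=102.2147 payoff=10.3453 vs cont=16.8299 → 16.8299 [wait]  node(3,3) S=168.2905 payoff=0.0000 vs cont=0.0000 → 0.0000 [wait]  ⇒ S*(3)=62.0822
t_2: node(2,0) S=48.3831 payoff=64.1769 vs cont=61.9469 → 64.1769 [stop]  node(2,1) S=79.6600 payoff=32.9000 vs cont=33.7090 → 33.7090 [wait]  node(2,2) S=131.1555 payoff=0.0000 vs cont=8.6093 → 8.6093 [wait]  ⇒ S*(2)=48.3831
t_1: node(1,0) S=62.0822 payoff=50.4778 vs cont=48.6270 → 50.4778 [stop]  node(1,1) S=102.2147 payoff=10.3453 vs cont=21.2785 → 21.2785 [wait]  ⇒ S*(1)=62.0822
t_0: node(0,0) S=79.6600 payoff=32.9000 vs cont=35.7938 → 35.7938 [wait]  ⇒ S*(0)=-

price = 35.7938
boundary = - 62.0822 48.3831 62.0822
tree:
35.7938
50.4778 21.2785
64.1769 33.7090 8.6093
74.8531 50.4778 16.8299 0.0000
83.1735 64.1769 32.9000 0.0000 0.0000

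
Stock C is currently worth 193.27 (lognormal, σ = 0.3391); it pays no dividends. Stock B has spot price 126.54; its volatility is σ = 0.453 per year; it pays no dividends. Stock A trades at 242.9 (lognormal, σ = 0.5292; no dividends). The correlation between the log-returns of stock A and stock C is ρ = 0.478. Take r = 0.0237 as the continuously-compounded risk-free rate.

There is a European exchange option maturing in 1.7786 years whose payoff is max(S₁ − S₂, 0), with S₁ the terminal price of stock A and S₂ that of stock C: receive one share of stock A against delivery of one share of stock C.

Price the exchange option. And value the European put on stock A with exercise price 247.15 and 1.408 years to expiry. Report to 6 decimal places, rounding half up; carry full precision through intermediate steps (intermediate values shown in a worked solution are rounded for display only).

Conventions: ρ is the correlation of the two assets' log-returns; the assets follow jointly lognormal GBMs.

σ_eff = √(σ₁² + σ₂² − 2ρσ₁σ₂) = √(0.5292² + 0.3391² − 2·0.478·0.5292·0.3391) = 0.472743
d₁ = (ln(S₁/S₂) + (q₂ − q₁ + σ_eff²/2)T) / (σ_eff√T) = (ln(242.9/193.27) + (0.0 − 0.0 + 0.111743)·1.7786) / 0.630469 = 0.677761
d₂ = d₁ − σ_eff√T = 0.677761 − 0.630469 = 0.047292
N(d₁) = 0.751038,  N(d₂) = 0.518860
V = S₁·e^{−q₁T}·N(d₁) − S₂·e^{−q₂T}·N(d₂) = 182.427213 − 100.279994 = 82.147219
[vanilla: stock A put K=247.15]
σ√T = 0.5292·√1.408 = 0.627944
d₁ = (ln(S/K) + (r+σ²/2)T) / (σ√T) = (ln(242.9/247.15) + (0.0237+0.5292²/2)·1.408) / 0.627944 = (-0.017346 + 0.230527) / 0.627944 = 0.339490
d₂ = d₁ − σ√T = 0.339490 − 0.627944 = -0.288454
e^{−rT} = 0.967181
N(−d₁) = 0.367120,  N(−d₂) = 0.613500
price = K·e^{−rT}·N(−d₂) − S·N(−d₁) = 146.650389 − 89.173492 = 57.476897

exchange price = 82.147219
price(stock A put K=247.15) = 57.476897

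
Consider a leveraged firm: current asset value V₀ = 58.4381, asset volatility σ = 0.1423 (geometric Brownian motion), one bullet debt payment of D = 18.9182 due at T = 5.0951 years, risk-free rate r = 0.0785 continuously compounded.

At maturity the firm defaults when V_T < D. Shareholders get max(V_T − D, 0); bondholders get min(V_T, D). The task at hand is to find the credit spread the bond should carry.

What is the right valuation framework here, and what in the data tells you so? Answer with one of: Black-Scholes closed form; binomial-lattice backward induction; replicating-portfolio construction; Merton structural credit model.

framework: Merton structural credit model

Key observation: the asked-for credit quantity lives on the firm's capital structure — asset value, asset volatility, debt face 18.9182 — which is the structural model's domain.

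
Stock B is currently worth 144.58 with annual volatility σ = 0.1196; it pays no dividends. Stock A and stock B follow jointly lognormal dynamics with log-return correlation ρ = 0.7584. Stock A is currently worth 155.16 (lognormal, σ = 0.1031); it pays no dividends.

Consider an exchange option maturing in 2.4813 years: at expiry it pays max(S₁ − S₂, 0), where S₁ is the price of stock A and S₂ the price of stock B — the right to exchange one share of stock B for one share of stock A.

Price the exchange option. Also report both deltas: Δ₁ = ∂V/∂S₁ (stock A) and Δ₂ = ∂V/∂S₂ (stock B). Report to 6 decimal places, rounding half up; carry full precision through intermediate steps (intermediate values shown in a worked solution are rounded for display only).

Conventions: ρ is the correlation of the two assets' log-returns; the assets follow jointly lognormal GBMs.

σ_eff = √(σ₁² + σ₂² − 2ρσ₁σ₂) = √(0.1031² + 0.1196² − 2·0.7584·0.1031·0.1196) = 0.078933
d₁ = (ln(S₁/S₂) + (q₂ − q₁ + σ_eff²/2)T) / (σ_eff√T) = (ln(155.16/144.58) + (0.0 − 0.0 + 0.003115)·2.4813) / 0.124337 = 0.630172
d₂ = d₁ − σ_eff√T = 0.630172 − 0.124337 = 0.505835
N(d₁) = 0.735709,  N(d₂) = 0.693514
V = S₁·e^{−q₁T}·N(d₁) − S₂·e^{−q₂T}·N(d₂) = 114.152619 − 100.268237 = 13.884382
Key observation: the rate r is irrelevant here: denominating values in stock B turns the exchange into a ratio option on S₁/S₂, and discounting at r drops out.
Δ₁ = e^{−q₁T}·N(d₁) = 0.735709;  Δ₂ = −e^{−q₂T}·N(d₂) = -0.693514

exchange price = 13.884382
Δ1 = 0.735709
Δ2 = -0.693514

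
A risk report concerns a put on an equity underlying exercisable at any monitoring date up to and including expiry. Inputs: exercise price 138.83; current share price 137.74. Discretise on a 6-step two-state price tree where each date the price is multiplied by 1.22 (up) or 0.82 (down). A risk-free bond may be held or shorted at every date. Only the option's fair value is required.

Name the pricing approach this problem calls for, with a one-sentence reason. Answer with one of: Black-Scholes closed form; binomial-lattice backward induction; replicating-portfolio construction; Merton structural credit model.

framework: binomial-lattice backward induction

Key observation: the exercise right at every one of the 6 steps is what matters: each node needs max(138.83 − S, continuation), which only the stepwise tree valuation starting from spot 137.74 delivers.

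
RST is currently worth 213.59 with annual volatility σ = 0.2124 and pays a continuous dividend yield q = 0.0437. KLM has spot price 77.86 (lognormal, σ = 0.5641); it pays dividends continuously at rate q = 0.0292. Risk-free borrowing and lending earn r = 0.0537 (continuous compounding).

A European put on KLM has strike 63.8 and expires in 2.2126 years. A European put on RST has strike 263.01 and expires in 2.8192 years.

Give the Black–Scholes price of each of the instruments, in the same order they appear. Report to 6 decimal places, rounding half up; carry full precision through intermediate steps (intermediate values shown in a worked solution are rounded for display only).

[KLM put K=63.8]
σ√T = 0.5641·√2.2126 = 0.839088
d₁ = (ln(S/K) + (r−q+σ²/2)T) / (σ√T) = (ln(77.86/63.8) + (0.0537−0.0292+0.5641²/2)·2.2126) / 0.839088 = (0.199159 + 0.406243) / 0.839088 = 0.721500
d₂ = d₁ − σ√T = 0.721500 − 0.839088 = -0.117588
e^{−rT} = 0.887971
e^{−qT} = 0.937435
N(−d₁) = 0.235301,  N(−d₂) = 0.546803
price = K·e^{−rT}·N(−d₂) − S·e^{−qT}·N(−d₁) = 30.977764 − 17.174303 = 13.803461
[RST put K=263.01]
σ√T = 0.2124·√2.8192 = 0.356630
d₁ = (ln(S/K) + (r−q+σ²/2)T) / (σ√T) = (ln(213.59/263.01) + (0.0537−0.0437+0.2124²/2)·2.8192) / 0.356630 = (-0.208134 + 0.091784) / 0.356630 = -0.326247
d₂ = d₁ − σ√T = -0.326247 − 0.356630 = -0.682877
e^{−rT} = 0.859512
e^{−qT} = 0.884088
N(−d₁) = 0.627881,  N(−d₂) = 0.752658
price = K·e^{−rT}·N(−d₂) − S·e^{−qT}·N(−d₁) = 170.145885 − 118.564264 = 51.581621

price(KLM put K=63.8) = 13.803461
price(RST put K=263.01) = 51.581621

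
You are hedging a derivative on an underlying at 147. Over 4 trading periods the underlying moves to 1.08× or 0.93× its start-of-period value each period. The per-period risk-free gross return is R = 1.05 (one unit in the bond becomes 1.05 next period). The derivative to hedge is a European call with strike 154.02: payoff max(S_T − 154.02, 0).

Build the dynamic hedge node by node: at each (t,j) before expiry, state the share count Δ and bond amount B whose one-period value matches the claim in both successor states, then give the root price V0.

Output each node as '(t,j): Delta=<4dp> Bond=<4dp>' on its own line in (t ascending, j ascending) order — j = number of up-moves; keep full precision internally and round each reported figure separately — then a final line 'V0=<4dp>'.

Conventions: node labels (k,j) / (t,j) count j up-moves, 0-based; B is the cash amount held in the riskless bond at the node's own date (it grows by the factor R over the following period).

(0,0): Delta=0.8309 Bond=-100.5157
(1,0): Delta=0.5151 Bond=-62.3679
(1,1): Delta=0.8989 Bond=-116.3349
(2,0): Delta=0.0000 Bond=0.0000
(2,1): Delta=0.6260 Bond=-81.8579
(2,2): Delta=0.9576 Bond=-132.2250
(3,0): Delta=0.0000 Bond=0.0000
(3,1): Delta=0.0000 Bond=0.0000
(3,2): Delta=0.7607 Bond=-107.4385
(3,3): Delta=1.0000 Bond=-146.6857
V0=21.6230

No-arbitrage ⇒ martingale measure with p* = (R−d)/(u−d) = 0.8000.
Payoffs at expiry: V(4,0)=0.0000, V(4,1)=0.0000, V(4,2)=0.0000, V(4,3)=18.1952, V(4,4)=45.9719
(3,0): S=118.2405. Δ = (V_up−V_dn)/(S_up−S_dn) = (0.0000−0.0000)/(127.6997−109.9636) = 0.0000. V = [p*·0.0000 + (1−p*)·0.0000]/1.05 = 0.0000. B = V − Δ·S = 0.0000.
(3,1): S=137.3115. Δ = (V_up−V_dn)/(S_up−S_dn) = (0.0000−0.0000)/(148.2964−127.6997) = 0.0000. V = [p*·0.0000 + (1−p*)·0.0000]/1.05 = 0.0000. B = V − Δ·S = 0.0000.
(3,2): S=159.4585. Δ = (V_up−V_dn)/(S_up−S_dn) = (18.1952−0.0000)/(172.2152−148.2964) = 0.7607. V = [p*·18.1952 + (1−p*)·0.0000]/1.05 = 13.8630. B = V − Δ·S = -107.4385.
(3,3): S=185.1777. Δ = (V_up−V_dn)/(S_up−S_dn) = (45.9719−18.1952)/(199.9919−172.2152) = 1.0000. V = [p*·45.9719 + (1−p*)·18.1952]/1.05 = 38.4919. B = V − Δ·S = -146.6857.
(2,0): S=127.1403. Δ = (V_up−V_dn)/(S_up−S_dn) = (0.0000−0.0000)/(137.3115−118.2405) = 0.0000. V = [p*·0.0000 + (1−p*)·0.0000]/1.05 = 0.0000. B = V − Δ·S = 0.0000.
(2,1): S=147.6468. Δ = (V_up−V_dn)/(S_up−S_dn) = (13.8630−0.0000)/(159.4585−137.3115) = 0.6260. V = [p*·13.8630 + (1−p*)·0.0000]/1.05 = 10.5623. B = V − Δ·S = -81.8579.
(2,2): S=171.4608. Δ = (V_up−V_dn)/(S_up−S_dn) = (38.4919−13.8630)/(185.1777−159.4585) = 0.9576. V = [p*·38.4919 + (1−p*)·13.8630]/1.05 = 31.9678. B = V − Δ·S = -132.2250.
(1,0): S=136.7100. Δ = (V_up−V_dn)/(S_up−S_dn) = (10.5623−0.0000)/(147.6468−127.1403) = 0.5151. V = [p*·10.5623 + (1−p*)·0.0000]/1.05 = 8.0475. B = V − Δ·S = -62.3679.
(1,1): S=158.7600. Δ = (V_up−V_dn)/(S_up−S_dn) = (31.9678−10.5623)/(171.4608−147.6468) = 0.8989. V = [p*·31.9678 + (1−p*)·10.5623]/1.05 = 26.3683. B = V − Δ·S = -116.3349.
(0,0): S=147.0000. Δ = (V_up−V_dn)/(S_up−S_dn) = (26.3683−8.0475)/(158.7600−136.7100) = 0.8309. V = [p*·26.3683 + (1−p*)·8.0475]/1.05 = 21.6230. B = V − Δ·S = -100.5157.
Check: Δ(0,0)·S0 + B(0,0) = 21.6230 = V0.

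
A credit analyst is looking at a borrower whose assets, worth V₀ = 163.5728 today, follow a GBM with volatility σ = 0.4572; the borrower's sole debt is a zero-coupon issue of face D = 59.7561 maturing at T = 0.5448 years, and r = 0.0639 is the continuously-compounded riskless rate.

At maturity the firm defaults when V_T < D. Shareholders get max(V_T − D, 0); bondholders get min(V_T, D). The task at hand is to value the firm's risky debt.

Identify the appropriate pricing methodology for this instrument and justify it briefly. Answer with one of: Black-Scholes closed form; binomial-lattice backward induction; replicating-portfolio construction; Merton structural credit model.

Key observation: the asked-for credit quantity lives on the firm's capital structure — asset value, asset volatility, debt face 59.7561 — which is the structural model's domain.

framework: Merton structural credit model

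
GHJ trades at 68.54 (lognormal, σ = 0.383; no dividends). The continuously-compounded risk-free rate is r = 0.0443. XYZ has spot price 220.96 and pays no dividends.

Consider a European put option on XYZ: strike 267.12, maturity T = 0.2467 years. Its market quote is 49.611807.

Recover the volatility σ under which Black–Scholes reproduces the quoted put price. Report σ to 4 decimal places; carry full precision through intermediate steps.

At σ = 0.4467 the Black–Scholes value reproduces the quote:
σ√T = 0.4467·√0.2467 = 0.221871
d₁ = (ln(S/K) + (r+σ²/2)T) / (σ√T) = (ln(220.96/267.12) + (0.0443+0.4467²/2)·0.2467) / 0.221871 = (-0.189716 + 0.035542) / 0.221871 = -0.694882
d₂ = d₁ − σ√T = -0.694882 − 0.221871 = -0.916753
e^{−rT} = 0.989131
N(−d₁) = 0.756435,  N(−d₂) = 0.820364
V = K·e^{−rT}·N(−d₂) − S·N(−d₁) = 216.753757 − 167.141950 = 49.611807 (equal to the quote); since ∂V/∂σ > 0 for all σ, the implied volatility is unique

sigma = 0.4467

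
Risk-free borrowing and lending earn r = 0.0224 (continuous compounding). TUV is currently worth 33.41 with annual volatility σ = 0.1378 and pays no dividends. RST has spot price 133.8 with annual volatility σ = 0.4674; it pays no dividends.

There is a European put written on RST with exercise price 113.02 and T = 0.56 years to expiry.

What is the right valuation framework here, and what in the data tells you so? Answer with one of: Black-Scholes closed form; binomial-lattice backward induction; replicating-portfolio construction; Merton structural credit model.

framework: Black-Scholes closed form

Key observation: a European-exercise option on RST struck at 113.02 — a GBM underlying with constant parameters — admits an analytic price: the data contain no early exercise, no discrete tree, no debt structure.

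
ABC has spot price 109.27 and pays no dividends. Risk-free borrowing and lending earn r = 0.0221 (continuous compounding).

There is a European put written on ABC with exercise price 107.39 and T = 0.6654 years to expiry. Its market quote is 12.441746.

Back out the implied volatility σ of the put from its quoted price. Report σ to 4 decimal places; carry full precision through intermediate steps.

At σ = 0.4047 the Black–Scholes value reproduces the quote:
σ√T = 0.4047·√0.6654 = 0.330122
d₁ = (ln(S/K) + (r+σ²/2)T) / (σ√T) = (ln(109.27/107.39) + (0.0221+0.4047²/2)·0.6654) / 0.330122 = (0.017355 + 0.069196) / 0.330122 = 0.262177
d₂ = d₁ − σ√T = 0.262177 − 0.330122 = -0.067945
e^{−rT} = 0.985402
N(−d₁) = 0.396592,  N(−d₂) = 0.527085
V = K·e^{−rT}·N(−d₂) − S·N(−d₁) = 55.777403 − 43.335657 = 12.441746 (equal to the quote); since ∂V/∂σ > 0 for all σ, the implied volatility is unique

sigma = 0.4047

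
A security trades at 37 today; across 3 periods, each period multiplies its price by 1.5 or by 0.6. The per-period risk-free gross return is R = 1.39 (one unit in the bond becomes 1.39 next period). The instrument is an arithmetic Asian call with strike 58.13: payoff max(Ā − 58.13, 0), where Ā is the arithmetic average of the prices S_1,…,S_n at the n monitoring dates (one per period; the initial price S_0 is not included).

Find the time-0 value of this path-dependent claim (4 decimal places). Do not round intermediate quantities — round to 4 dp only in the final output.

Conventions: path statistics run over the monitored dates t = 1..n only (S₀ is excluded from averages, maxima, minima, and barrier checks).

price = 7.6580

No-arbitrage gives p* = (R−d)/(u−d) = 0.8778: enumerate every path, weight its payoff by its p*-probability, and discount by R^3.
Enumerate all 2^3 = 8 price paths (U = up ×1.5, D = down ×0.6); each path with k up-moves has probability p*^k·(1−p*)^(3−k).
DDD: Ā=14.5040, payoff=0.0000, prob=0.001826
UDD: Ā=36.2600, payoff=0.0000, prob=0.013112
DUD: Ā=25.1600, payoff=0.0000, prob=0.013112
UUD: Ā=62.9000, payoff=4.7700, prob=0.094171
DDU: Ā=18.5000, payoff=0.0000, prob=0.013112
UDU: Ā=46.2500, payoff=0.0000, prob=0.094171
DUU: Ā=35.1500, payoff=0.0000, prob=0.094171
UUU: Ā=87.8750, payoff=29.7450, prob=0.676322
Price = Σ prob·payoff / R^3 = 20.566406 / 2.685619 = 7.6580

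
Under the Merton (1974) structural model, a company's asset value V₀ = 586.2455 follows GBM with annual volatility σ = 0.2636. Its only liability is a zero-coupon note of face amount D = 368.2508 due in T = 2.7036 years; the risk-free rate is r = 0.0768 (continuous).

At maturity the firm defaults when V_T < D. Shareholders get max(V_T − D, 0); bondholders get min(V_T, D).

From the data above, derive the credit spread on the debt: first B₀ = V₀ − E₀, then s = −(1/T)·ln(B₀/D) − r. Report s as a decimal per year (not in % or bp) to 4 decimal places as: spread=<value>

spread=0.0058

Equity is a call on the firm's assets struck at D = 368.2508:
d₁ = [ln(V₀/D) + (r + σ²/2)T] / (σ√T)
   = [ln(586.2455/368.2508) + (0.0768 + 0.5·0.2636²)·2.7036] / (0.2636·√2.7036)
   = [0.464974 + 0.301566] / 0.433428 = 1.768555
d₂ = d₁ − σ√T = 1.768555 − 0.433428 = 1.335127
N(d₁) = 0.961516,  N(d₂) = 0.909083,  e^(−rT) = 0.812502
E₀ = V₀·N(d₁) − D·e^(−rT)·N(d₂)
   = 586.2455·0.961516 − 368.2508·0.812502·0.909083 = 291.682630
B₀ = V₀ − E₀ = 586.2455 − 291.682630 = 294.562870
spread = −(1/T)·ln(B₀/D) − r = −(1/2.7036)·ln(294.562870/368.2508) − 0.0768 = 0.00578314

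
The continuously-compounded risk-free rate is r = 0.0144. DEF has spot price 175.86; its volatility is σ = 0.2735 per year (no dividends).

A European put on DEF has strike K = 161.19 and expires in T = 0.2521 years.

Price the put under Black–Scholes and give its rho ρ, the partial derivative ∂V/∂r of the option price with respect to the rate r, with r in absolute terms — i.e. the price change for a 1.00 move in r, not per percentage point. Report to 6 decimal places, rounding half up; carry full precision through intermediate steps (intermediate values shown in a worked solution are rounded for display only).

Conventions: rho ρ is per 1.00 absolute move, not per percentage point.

price = 3.517690
ρ = -11.211318

σ√T = 0.2735·√0.2521 = 0.137323
d₁ = (ln(S/K) + (r+σ²/2)T) / (σ√T) = (ln(175.86/161.19) + (0.0144+0.2735²/2)·0.2521) / 0.137323 = (0.087104 + 0.013059) / 0.137323 = 0.729400
d₂ = d₁ − σ√T = 0.729400 − 0.137323 = 0.592077
e^{−rT} = 0.996376
N(−d₁) = 0.232879,  N(−d₂) = 0.276900
Put price V = K·e^{−rT}·N(−d₂) − S·N(−d₁) = 44.471708 − 40.954019 = 3.517690
ρ = −K·T·e^{−rT}·N(−d₂) = -11.211318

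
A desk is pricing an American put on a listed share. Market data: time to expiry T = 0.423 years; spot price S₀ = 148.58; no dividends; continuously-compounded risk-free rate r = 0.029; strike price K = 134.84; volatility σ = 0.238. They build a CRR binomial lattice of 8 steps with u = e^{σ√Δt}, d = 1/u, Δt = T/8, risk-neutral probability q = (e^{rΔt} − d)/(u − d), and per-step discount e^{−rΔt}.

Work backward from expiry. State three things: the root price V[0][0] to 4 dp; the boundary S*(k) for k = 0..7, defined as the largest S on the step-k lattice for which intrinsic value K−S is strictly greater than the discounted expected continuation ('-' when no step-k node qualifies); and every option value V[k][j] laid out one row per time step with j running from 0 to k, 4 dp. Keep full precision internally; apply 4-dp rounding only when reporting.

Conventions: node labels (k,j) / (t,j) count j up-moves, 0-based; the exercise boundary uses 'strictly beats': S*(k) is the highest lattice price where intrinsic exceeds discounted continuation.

price = 3.1068
boundary = - - - - - 113.0113 119.3685 126.0832
tree:
3.1068
4.8786 1.3468
7.4758 2.2999 0.3991
11.1192 3.8603 0.7485 0.0514
15.9402 6.3387 1.3971 0.1031 0.0000
21.8287 10.1084 2.5934 0.2067 0.0000 0.0000
27.8472 15.4715 4.7835 0.4142 0.0000 0.0000 0.0000
33.5453 21.8287 8.7568 0.8303 0.0000 0.0000 0.0000 0.0000
38.9399 27.8472 15.4715 1.6643 0.0000 0.0000 0.0000 0.0000 0.0000

Δt=0.05287  u=1.05625  d=0.94674  q=0.50033  discount=0.99847
step 8 (expiry): payoffs max(K−S,0) = 38.9399 27.8472 15.4715 1.6643 0.0000 0.0000 0.0000 0.0000 0.0000
step 7: (k=7,j=0): S=101.2947, K−S=33.5453, hold=33.3387 ⇒ V=33.5453 exercise | (k=7,j=1): S=113.0113, K−S=21.8287, hold=21.6221 ⇒ V=21.8287 exercise | (k=7,j=2): S=126.0832, K−S=8.7568, hold=8.5502 ⇒ V=8.7568 exercise | (k=7,j=3): S=140.6672, K−S=0.0000, hold=0.8303 ⇒ V=0.8303 continue | (k=7,j=4): S=156.9380, K−S=0.0000, hold=0.0000 ⇒ V=0.0000 continue | (k=7,j=5): S=175.0908, K−S=0.0000, hold=0.0000 ⇒ V=0.0000 continue | (k=7,j=6): S=195.3434, K−S=0.0000, hold=0.0000 ⇒ V=0.0000 continue | (k=7,j=7): S=217.9385, K−S=0.0000, hold=0.0000 ⇒ V=0.0000 continue  boundary S*=126.0832
step 6: (k=6,j=0): S=106.9928, K−S=27.8472, hold=27.6406 ⇒ V=27.8472 exercise | (k=6,j=1): S=119.3685, K−S=15.4715, hold=15.2649 ⇒ V=15.4715 exercise | (k=6,j=2): S=133.1757, K−S=1.6643, hold=4.7835 ⇒ V=4.7835 continue | (k=6,j=3): S=148.5800, K−S=0.0000, hold=0.4142 ⇒ V=0.4142 continue | (k=6,j=4): S=165.7661, K−S=0.0000, hold=0.0000 ⇒ V=0.0000 continue | (k=6,j=5): S=184.9401, K−S=0.0000, hold=0.0000 ⇒ V=0.0000 continue | (k=6,j=6): S=206.3319, K−S=0.0000, hold=0.0000 ⇒ V=0.0000 continue  boundary S*=119.3685
step 5: (k=5,j=0): S=113.0113, K−S=21.8287, hold=21.6221 ⇒ V=21.8287 exercise | (k=5,j=1): S=126.0832, K−S=8.7568, hold=10.1084 ⇒ V=10.1084 continue | (k=5,j=2): S=140.6672, K−S=0.0000, hold=2.5934 ⇒ V=2.5934 continue | (k=5,j=3): S=156.9380, K−S=0.0000, hold=0.2067 ⇒ V=0.2067 continue | (k=5,j=4): S=175.0908, K−S=0.0000, hold=0.0000 ⇒ V=0.0000 continue | (k=5,j=5): S=195.3434, K−S=0.0000, hold=0.0000 ⇒ V=0.0000 continue  boundary S*=113.0113
step 4: (k=4,j=0): S=119.3685, K−S=15.4715, hold=15.9402 ⇒ V=15.9402 continue | (k=4,j=1): S=133.1757, K−S=1.6643, hold=6.3387 ⇒ V=6.3387 continue | (k=4,j=2): S=148.5800, K−S=0.0000, hold=1.3971 ⇒ V=1.3971 continue | (k=4,j=3): S=165.7661, K−S=0.0000, hold=0.1031 ⇒ V=0.1031 continue | (k=4,j=4): S=184.9401, K−S=0.0000, hold=0.0000 ⇒ V=0.0000 continue  boundary S*=-
step 3: (k=3,j=0): S=126.0832, K−S=8.7568, hold=11.1192 ⇒ V=11.1192 continue | (k=3,j=1): S=140.6672, K−S=0.0000, hold=3.8603 ⇒ V=3.8603 continue | (k=3,j=2): S=156.9380, K−S=0.0000, hold=0.7485 ⇒ V=0.7485 continue | (k=3,j=3): S=175.0908, K−S=0.0000, hold=0.0514 ⇒ V=0.0514 continue  boundary S*=-
step 2: (k=2,j=0): S=133.1757, K−S=1.6643, hold=7.4758 ⇒ V=7.4758 continue | (k=2,j=1): S=148.5800, K−S=0.0000, hold=2.2999 ⇒ V=2.2999 continue | (k=2,j=2): S=165.7661, K−S=0.0000, hold=0.3991 ⇒ V=0.3991 continue  boundary S*=-
step 1: (k=1,j=0): S=140.6672, K−S=0.0000, hold=4.8786 ⇒ V=4.8786 continue | (k=1,j=1): S=156.9380, K−S=0.0000, hold=1.3468 ⇒ V=1.3468 continue  boundary S*=-
step 0: (k=0,j=0): S=148.5800, K−S=0.0000, hold=3.1068 ⇒ V=3.1068 continue  boundary S*=-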